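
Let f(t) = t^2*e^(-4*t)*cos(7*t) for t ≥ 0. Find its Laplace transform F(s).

L{cos(7t)} = s/(s^2 + 49).
Multiplying by e^(-4t) shifts s → s + 4, so L{e^(-4*t)*cos(7*t)} = (s + 4)/((s + 4)^2 + 49).
Then apply L{t^2·g(t)} = (-1)^2 d^2/ds^2[G(s)] with G(s) = (s + 4)/((s + 4)^2 + 49):
differentiating 2 times and applying the sign gives 2*(s + 4)*(s^2 + 8*s - 131)/(s^2 + 8*s + 65)^3.

F(s) = 2*(s + 4)*(s^2 + 8*s - 131)/(s^2 + 8*s + 65)^3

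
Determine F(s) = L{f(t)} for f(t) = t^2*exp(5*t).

L{e^(5t)} = 1/(s - 5).
Then apply L{t^2·g(t)} = (-1)^2 d^2/ds^2[G(s)] with G(s) = 1/(s - 5):
differentiating 2 times and applying the sign gives 2/(s - 5)^3.

F(s) = 2/(s - 5)^3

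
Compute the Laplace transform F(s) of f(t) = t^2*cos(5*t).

L{cos(5t)} = s/(s^2 + 25).
Then apply L{t^2·g(t)} = (-1)^2 d^2/ds^2[G(s)] with G(s) = s/(s^2 + 25):
differentiating 2 times and applying the sign gives 2*s*(s^2 - 75)/(s^2 + 25)^3.

F(s) = 2*s*(s^2 - 75)/(s^2 + 25)^3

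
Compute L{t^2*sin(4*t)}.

L{sin(4t)} = 4/(s^2 + 16).
Then apply L{t^2·g(t)} = (-1)^2 d^2/ds^2[G(s)] with G(s) = 4/(s^2 + 16):
differentiating 2 times and applying the sign gives 8*(3*s^2 - 16)/(s^2 + 16)^3.

8*(3*s^2 - 16)/(s^2 + 16)^3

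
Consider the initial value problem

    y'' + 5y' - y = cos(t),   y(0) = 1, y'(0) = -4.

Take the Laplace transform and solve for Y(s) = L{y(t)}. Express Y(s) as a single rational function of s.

Take the Laplace transform of both sides.
With L{y''} = s^2 Y - s·y(0) - y'(0) and L{y'} = sY - y(0), with y(0) = 1, y'(0) = -4: the LHS transforms to (s^2 + 5*s - 1)Y - (s + 1).
The right side is L{cos(t)} = s/(s^2 + 1).
So (s^2 + 5*s - 1)Y = s/(s^2 + 1) + (s + 1).
Solve for Y(s) and write it as one ratio of polynomials.

Y(s) = (s^3 + s^2 + 2*s + 1)/(s^4 + 5*s^3 + 5*s - 1)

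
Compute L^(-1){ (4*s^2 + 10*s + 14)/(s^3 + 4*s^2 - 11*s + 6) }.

Factor the denominator: s^3 + 4*s^2 - 11*s + 6 = (s - 1)^2*(s + 6).
Partial fraction decomposition gives [2/(s - 1)] + [4/(s - 1)^2] + [2/(s + 6)].
Invert each term: 2/(s - 1) ↔ 2e^(t); 4/(s - 1)^2 ↔ 4t·e^(t); 2/(s + 6) ↔ 2e^(-6t).

4*t*exp(t) + 2*exp(t) + 2*exp(-6*t)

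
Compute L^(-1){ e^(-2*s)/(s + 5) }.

The factor e^(-2s) signals a time shift by c = 2 (second shifting theorem).
L{e^(-5t)} = 1/(s + 5), so L^-1{1/(s + 5)} = e^(-5*t).
Hence the inverse is u(t - 2) times that function evaluated at t - 2.

Heaviside(t - 2)*(exp(-5*t + 10))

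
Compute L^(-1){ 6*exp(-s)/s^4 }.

The factor e^(-s) signals a time shift by c = 1 (second shifting theorem).
L{t^3} = 3!/s^4 = 6/s^4, so L^-1{6/s^4} = t^3.
Hence the inverse is u(t - 1) times that function evaluated at t - 1.

Heaviside(t - 1)*((t - 1)^3)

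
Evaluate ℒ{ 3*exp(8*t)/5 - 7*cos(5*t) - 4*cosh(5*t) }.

By linearity of the Laplace transform, transform each term separately.
(3/5)·[L{e^(8t)} = 1/(s - 8)]; (-7)·[L{cos(5t)} = s/(s^2 + 25)]; (-4)·[L{cosh(5t)} = s/(s^2 - 25)].

-7*s/(s^2 + 25) - 4*s/(s^2 - 25) + 3/(5*(s - 8))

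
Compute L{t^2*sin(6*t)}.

36*(s^2 - 12)/(s^2 + 36)^3

L{sin(6t)} = 6/(s^2 + 36).
Then apply L{t^2·g(t)} = (-1)^2 d^2/ds^2[H(s)] with H(s) = 6/(s^2 + 36):
differentiating 2 times and applying the sign gives 36*(s^2 - 12)/(s^2 + 36)^3.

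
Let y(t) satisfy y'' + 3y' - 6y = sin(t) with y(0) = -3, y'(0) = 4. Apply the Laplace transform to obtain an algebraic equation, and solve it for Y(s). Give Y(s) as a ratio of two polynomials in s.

Y(s) = (-3*s^3 - 5*s^2 - 3*s - 4)/(s^4 + 3*s^3 - 5*s^2 + 3*s - 6)

Take the Laplace transform of both sides.
Using L{y''} = s^2 Y - s·y(0) - y'(0) and L{y'} = sY - y(0), with y(0) = -3, y'(0) = 4, the left side becomes (s^2 + 3*s - 6)Y - (-3*s - 5).
The right side is L{sin(t)} = 1/(s^2 + 1).
So (s^2 + 3*s - 6)Y = 1/(s^2 + 1) + (-3*s - 5).
Divide through and combine into a single rational function.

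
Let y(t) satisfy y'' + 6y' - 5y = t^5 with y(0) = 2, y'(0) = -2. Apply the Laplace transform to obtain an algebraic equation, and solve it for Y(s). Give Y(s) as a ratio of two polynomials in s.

Transform both sides with L{·}.
Using L{y''} = s^2 Y - s·y(0) - y'(0) and L{y'} = sY - y(0), with y(0) = 2, y'(0) = -2, the left side becomes (s^2 + 6*s - 5)Y - (2*s + 10).
The right side is L{t^5} = 120/s^6.
So (s^2 + 6*s - 5)Y = 120/s^6 + (2*s + 10).
Solve for Y(s) and write it as one ratio of polynomials.

Y(s) = (2*s^7 + 10*s^6 + 120)/(s^8 + 6*s^7 - 5*s^6)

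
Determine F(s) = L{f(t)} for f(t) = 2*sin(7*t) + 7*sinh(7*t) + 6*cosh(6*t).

F(s) = 6*s/(s^2 - 36) + 14/(s^2 + 49) + 49/(s^2 - 49)

The transform is linear, so treat each term independently.
(2)·[L{sin(7t)} = 7/(s^2 + 49)]; (6)·[L{cosh(6t)} = s/(s^2 - 36)]; (7)·[L{sinh(7t)} = 7/(s^2 - 49)].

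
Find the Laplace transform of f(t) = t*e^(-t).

(s + 1)^(-2)

L{t} = 1!/s^2 = 1/s^2.
By the first shifting theorem, multiplying by e^(-t) replaces s with s + 1.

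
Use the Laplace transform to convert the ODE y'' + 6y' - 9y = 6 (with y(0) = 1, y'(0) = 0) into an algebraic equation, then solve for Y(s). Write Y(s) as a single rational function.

Y(s) = (s^2 + 6*s + 6)/(s^3 + 6*s^2 - 9*s)

Take the Laplace transform of both sides.
With L{y''} = s^2 Y - s·y(0) - y'(0) and L{y'} = sY - y(0), with y(0) = 1, y'(0) = 0: the LHS transforms to (s^2 + 6*s - 9)Y - (s + 6).
The right side is L{6} = 6/s.
So (s^2 + 6*s - 9)Y = 6/s + (s + 6).
Divide through and combine into a single rational function.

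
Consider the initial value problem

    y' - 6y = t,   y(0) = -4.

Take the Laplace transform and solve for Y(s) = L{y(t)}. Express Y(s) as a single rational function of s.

Y(s) = (-4*s^2 + 1)/(s^3 - 6*s^2)

Take the Laplace transform of both sides.
With L{y'} = sY - y(0) = sY - (-4): the LHS transforms to (s - 6)Y - (-4).
The right side is L{t} = s^(-2).
So (s - 6)Y = s^(-2) + (-4).
Solve for Y(s) and write it as one ratio of polynomials.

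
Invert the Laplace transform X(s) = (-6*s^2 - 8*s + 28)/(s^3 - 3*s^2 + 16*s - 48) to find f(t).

f(t) = -2*exp(3*t) - 5*sin(4*t) - 4*cos(4*t)

Factor the denominator: s^3 - 3*s^2 + 16*s - 48 = (s - 3)*(s^2 + 16).
Partial fraction decomposition gives [-2/(s - 3)] + [-4*s/(s^2 + 16)] + [-20/(s^2 + 16)].
Invert each term: -2/(s - 3) ↔ -2e^(3t); -4·s/(s^2 + 16) ↔ -4cos(4t); -5·4/(s^2 + 16) ↔ -5sin(4t).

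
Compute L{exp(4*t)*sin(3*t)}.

3/((s - 4)^2 + 9)

L{sin(3t)} = 3/(s^2 + 9).
By the first shifting theorem, multiplying by e^(4t) replaces s with s - 4.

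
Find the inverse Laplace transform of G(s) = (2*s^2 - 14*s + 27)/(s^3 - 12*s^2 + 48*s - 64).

Factor the denominator: s^3 - 12*s^2 + 48*s - 64 = (s - 4)^3.
Partial fraction decomposition gives [2/(s - 4)] + [2/(s - 4)^2] + [3/(s - 4)^3].
Invert each term: 2/(s - 4) ↔ 2e^(4t); 2/(s - 4)^2 ↔ 2t·e^(4t); 3/(s - 4)^3 ↔ (3/2)t^2·e^(4t).

3*t^2*exp(4*t)/2 + 2*t*exp(4*t) + 2*exp(4*t)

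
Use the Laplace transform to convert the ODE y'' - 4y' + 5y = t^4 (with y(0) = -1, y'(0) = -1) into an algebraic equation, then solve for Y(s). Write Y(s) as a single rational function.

Apply the Laplace transform to the equation.
Using L{y''} = s^2 Y - s·y(0) - y'(0) and L{y'} = sY - y(0), with y(0) = -1, y'(0) = -1, the left side becomes (s^2 - 4*s + 5)Y - (-s + 3).
The right side is L{t^4} = 24/s^5.
So (s^2 - 4*s + 5)Y = 24/s^5 + (-s + 3).
Isolate Y and clear denominators.

Y(s) = (-s^6 + 3*s^5 + 24)/(s^7 - 4*s^6 + 5*s^5)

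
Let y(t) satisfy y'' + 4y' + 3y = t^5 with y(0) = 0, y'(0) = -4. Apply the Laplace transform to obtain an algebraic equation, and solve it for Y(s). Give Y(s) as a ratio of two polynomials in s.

Apply the Laplace transform to the equation.
The derivative rules (L{y''} = s^2 Y - s·y(0) - y'(0) and L{y'} = sY - y(0), with y(0) = 0, y'(0) = -4) turn the left side into (s^2 + 4*s + 3)Y - (-4).
The right side is L{t^5} = 120/s^6.
So (s^2 + 4*s + 3)Y = 120/s^6 + (-4).
Solve for Y(s) and write it as one ratio of polynomials.

Y(s) = (-4*s^6 + 120)/(s^8 + 4*s^7 + 3*s^6)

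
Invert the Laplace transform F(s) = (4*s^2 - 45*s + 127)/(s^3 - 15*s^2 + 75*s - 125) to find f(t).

Factor the denominator: s^3 - 15*s^2 + 75*s - 125 = (s - 5)^3.
Partial fraction decomposition gives [4/(s - 5)] + [-5/(s - 5)^2] + [2/(s - 5)^3].
Invert each term: 4/(s - 5) ↔ 4e^(5t); -5/(s - 5)^2 ↔ -5t·e^(5t); 2/(s - 5)^3 ↔ (1)t^2·e^(5t).

f(t) = t^2*exp(5*t) - 5*t*exp(5*t) + 4*exp(5*t)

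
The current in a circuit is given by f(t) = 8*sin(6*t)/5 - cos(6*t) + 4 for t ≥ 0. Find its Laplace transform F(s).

F(s) = -s/(s^2 + 36) + 48/(5*(s^2 + 36)) + 4/s

By linearity of the Laplace transform, transform each term separately.
(-1)·[L{cos(6t)} = s/(s^2 + 36)]; L{4} = 4/s; (8/5)·[L{sin(6t)} = 6/(s^2 + 36)].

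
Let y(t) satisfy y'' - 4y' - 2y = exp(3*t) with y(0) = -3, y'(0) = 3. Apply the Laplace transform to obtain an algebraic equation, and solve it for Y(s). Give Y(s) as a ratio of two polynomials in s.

Apply the Laplace transform to the equation.
The derivative rules (L{y''} = s^2 Y - s·y(0) - y'(0) and L{y'} = sY - y(0), with y(0) = -3, y'(0) = 3) turn the left side into (s^2 - 4*s - 2)Y - (-3*s + 15).
The right side is L{exp(3*t)} = 1/(s - 3).
So (s^2 - 4*s - 2)Y = 1/(s - 3) + (-3*s + 15).
Solve for Y(s) and write it as one ratio of polynomials.

Y(s) = (-3*s^2 + 24*s - 44)/(s^3 - 7*s^2 + 10*s + 6)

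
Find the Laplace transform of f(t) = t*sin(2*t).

L{sin(2t)} = 2/(s^2 + 4).
Then apply L{t·g(t)} = -d/ds[G(s)] with G(s) = 2/(s^2 + 4):
differentiating 1 time and applying the sign gives 4*s/(s^2 + 4)^2.

4*s/(s^2 + 4)^2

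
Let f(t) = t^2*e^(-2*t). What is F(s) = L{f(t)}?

F(s) = 2/(s + 2)^3

L{e^(-2t)} = 1/(s + 2).
Then apply L{t^2·g(t)} = (-1)^2 d^2/ds^2[G(s)] with G(s) = 1/(s + 2):
differentiating 2 times and applying the sign gives 2/(s + 2)^3.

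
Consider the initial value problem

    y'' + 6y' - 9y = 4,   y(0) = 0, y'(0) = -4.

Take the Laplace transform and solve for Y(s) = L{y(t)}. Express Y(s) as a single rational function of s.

Transform both sides with L{·}.
Using L{y''} = s^2 Y - s·y(0) - y'(0) and L{y'} = sY - y(0), with y(0) = 0, y'(0) = -4, the left side becomes (s^2 + 6*s - 9)Y - (-4).
The right side is L{4} = 4/s.
So (s^2 + 6*s - 9)Y = 4/s + (-4).
Solve for Y(s) and write it as one ratio of polynomials.

Y(s) = (-4*s + 4)/(s^3 + 6*s^2 - 9*s)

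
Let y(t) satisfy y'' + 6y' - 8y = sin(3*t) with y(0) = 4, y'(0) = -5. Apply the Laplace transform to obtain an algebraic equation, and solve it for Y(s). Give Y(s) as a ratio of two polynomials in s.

Laplace-transform each side.
Using L{y''} = s^2 Y - s·y(0) - y'(0) and L{y'} = sY - y(0), with y(0) = 4, y'(0) = -5, the left side becomes (s^2 + 6*s - 8)Y - (4*s + 19).
The right side is L{sin(3*t)} = 3/(s^2 + 9).
So (s^2 + 6*s - 8)Y = 3/(s^2 + 9) + (4*s + 19).
Isolate Y and clear denominators.

Y(s) = (4*s^3 + 19*s^2 + 36*s + 174)/(s^4 + 6*s^3 + s^2 + 54*s - 72)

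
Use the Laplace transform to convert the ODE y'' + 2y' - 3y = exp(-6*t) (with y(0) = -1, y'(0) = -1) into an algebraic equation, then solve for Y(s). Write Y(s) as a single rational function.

Y(s) = (-s^2 - 9*s - 17)/(s^3 + 8*s^2 + 9*s - 18)

Laplace-transform each side.
Using L{y''} = s^2 Y - s·y(0) - y'(0) and L{y'} = sY - y(0), with y(0) = -1, y'(0) = -1, the left side becomes (s^2 + 2*s - 3)Y - (-s - 3).
The right side is L{exp(-6*t)} = 1/(s + 6).
So (s^2 + 2*s - 3)Y = 1/(s + 6) + (-s - 3).
Divide through and combine into a single rational function.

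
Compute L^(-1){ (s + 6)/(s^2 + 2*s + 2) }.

Complete the square in the denominator: s^2 + 2*s + 2 = (s + 1)^2 + 1^2.
Split the numerator to match: s + 6 = 1·(s + 1) + 5·1.
Invert each term: 1·(s + 1)/((s + 1)^2 + 1) ↔ e^(-t)cos(t); 5·1/((s + 1)^2 + 1) ↔ 5e^(-t)sin(t).

5*exp(-t)*sin(t) + exp(-t)*cos(t)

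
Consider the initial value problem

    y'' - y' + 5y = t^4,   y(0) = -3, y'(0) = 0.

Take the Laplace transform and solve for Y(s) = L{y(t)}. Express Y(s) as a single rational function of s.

Y(s) = (-3*s^6 + 3*s^5 + 24)/(s^7 - s^6 + 5*s^5)

Take the Laplace transform of both sides.
With L{y''} = s^2 Y - s·y(0) - y'(0) and L{y'} = sY - y(0), with y(0) = -3, y'(0) = 0: the LHS transforms to (s^2 - s + 5)Y - (-3*s + 3).
The right side is L{t^4} = 24/s^5.
So (s^2 - s + 5)Y = 24/s^5 + (-3*s + 3).
Divide through and combine into a single rational function.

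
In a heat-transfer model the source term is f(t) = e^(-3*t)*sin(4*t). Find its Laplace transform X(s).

L{sin(4t)} = 4/(s^2 + 16).
By the first shifting theorem, multiplying by e^(-3t) replaces s with s + 3.

X(s) = 4/((s + 3)^2 + 16)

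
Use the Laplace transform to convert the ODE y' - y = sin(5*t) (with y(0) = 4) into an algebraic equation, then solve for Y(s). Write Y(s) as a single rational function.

Laplace-transform each side.
The derivative rules (L{y'} = sY - y(0) = sY - 4) turn the left side into (s - 1)Y - (4).
The right side is L{sin(5*t)} = 5/(s^2 + 25).
So (s - 1)Y = 5/(s^2 + 25) + (4).
Divide through and combine into a single rational function.

Y(s) = (4*s^2 + 105)/(s^3 - s^2 + 25*s - 25)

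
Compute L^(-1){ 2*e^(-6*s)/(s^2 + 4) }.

Heaviside(t - 6)*(sin(2*t - 12))

The factor e^(-6s) signals a time shift by c = 6 (second shifting theorem).
L{sin(2t)} = 2/(s^2 + 4), so L^-1{2/(s^2 + 4)} = sin(2*t).
Hence the inverse is u(t - 6) times that function evaluated at t - 6.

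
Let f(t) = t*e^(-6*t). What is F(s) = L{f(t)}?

L{e^(-6t)} = 1/(s + 6).
Then apply L{t·g(t)} = -d/ds[G(s)] with G(s) = 1/(s + 6):
differentiating 1 time and applying the sign gives (s + 6)^(-2).

F(s) = (s + 6)^(-2)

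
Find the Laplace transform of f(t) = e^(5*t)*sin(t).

L{sin(t)} = 1/(s^2 + 1).
By the first shifting theorem, multiplying by e^(5t) replaces s with s - 5.

1/((s - 5)^2 + 1)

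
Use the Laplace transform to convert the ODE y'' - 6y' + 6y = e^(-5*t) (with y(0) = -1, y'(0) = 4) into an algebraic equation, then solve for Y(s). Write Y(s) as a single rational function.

Y(s) = (-s^2 + 5*s + 51)/(s^3 - s^2 - 24*s + 30)

Transform both sides with L{·}.
The derivative rules (L{y''} = s^2 Y - s·y(0) - y'(0) and L{y'} = sY - y(0), with y(0) = -1, y'(0) = 4) turn the left side into (s^2 - 6*s + 6)Y - (-s + 10).
The right side is L{e^(-5*t)} = 1/(s + 5).
So (s^2 - 6*s + 6)Y = 1/(s + 5) + (-s + 10).
Solve for Y(s) and write it as one ratio of polynomials.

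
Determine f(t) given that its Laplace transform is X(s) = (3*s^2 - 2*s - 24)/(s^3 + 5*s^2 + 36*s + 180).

Factor the denominator: s^3 + 5*s^2 + 36*s + 180 = (s + 5)*(s^2 + 36).
Partial fraction decomposition gives [1/(s + 5)] + [2*s/(s^2 + 36)] + [-12/(s^2 + 36)].
Invert each term: 1/(s + 5) ↔ e^(-5t); 2·s/(s^2 + 36) ↔ 2cos(6t); -2·6/(s^2 + 36) ↔ -2sin(6t).

f(t) = -2*sin(6*t) + 2*cos(6*t) + exp(-5*t)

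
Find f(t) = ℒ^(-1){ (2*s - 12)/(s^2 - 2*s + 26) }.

Complete the square in the denominator: s^2 - 2*s + 26 = (s - 1)^2 + 5^2.
Split the numerator to match: 2*s - 12 = 2·(s - 1) - 2·5.
Invert each term: 2·(s - 1)/((s - 1)^2 + 25) ↔ 2e^(t)cos(5t); -2·5/((s - 1)^2 + 25) ↔ -2e^(t)sin(5t).

f(t) = -2*exp(t)*sin(5*t) + 2*exp(t)*cos(5*t)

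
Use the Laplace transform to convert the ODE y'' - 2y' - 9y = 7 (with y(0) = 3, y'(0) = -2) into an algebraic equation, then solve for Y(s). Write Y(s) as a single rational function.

Transform both sides with L{·}.
Using L{y''} = s^2 Y - s·y(0) - y'(0) and L{y'} = sY - y(0), with y(0) = 3, y'(0) = -2, the left side becomes (s^2 - 2*s - 9)Y - (3*s - 8).
The right side is L{7} = 7/s.
So (s^2 - 2*s - 9)Y = 7/s + (3*s - 8).
Divide through and combine into a single rational function.

Y(s) = (3*s^2 - 8*s + 7)/(s^3 - 2*s^2 - 9*s)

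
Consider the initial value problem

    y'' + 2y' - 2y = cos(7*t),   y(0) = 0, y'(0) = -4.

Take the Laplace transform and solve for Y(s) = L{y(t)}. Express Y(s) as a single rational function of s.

Laplace-transform each side.
The derivative rules (L{y''} = s^2 Y - s·y(0) - y'(0) and L{y'} = sY - y(0), with y(0) = 0, y'(0) = -4) turn the left side into (s^2 + 2*s - 2)Y - (-4).
The right side is L{cos(7*t)} = s/(s^2 + 49).
So (s^2 + 2*s - 2)Y = s/(s^2 + 49) + (-4).
Divide through and combine into a single rational function.

Y(s) = (-4*s^2 + s - 196)/(s^4 + 2*s^3 + 47*s^2 + 98*s - 98)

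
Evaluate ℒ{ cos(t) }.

s/(s^2 + 1)

L{cos(t)} = s/(s^2 + 1).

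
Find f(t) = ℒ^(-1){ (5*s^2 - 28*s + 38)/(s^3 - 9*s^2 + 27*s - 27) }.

f(t) = -t^2*exp(3*t)/2 + 2*t*exp(3*t) + 5*exp(3*t)

Factor the denominator: s^3 - 9*s^2 + 27*s - 27 = (s - 3)^3.
Partial fraction decomposition gives [5/(s - 3)] + [2/(s - 3)^2] + [-1/(s - 3)^3].
Invert each term: 5/(s - 3) ↔ 5e^(3t); 2/(s - 3)^2 ↔ 2t·e^(3t); -1/(s - 3)^3 ↔ (-1/2)t^2·e^(3t).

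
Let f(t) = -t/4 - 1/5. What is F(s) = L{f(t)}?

By linearity of the Laplace transform, transform each term separately.
L{-1/5} = (-1/5)/s; (-1/4)·[L{t} = 1!/s^2 = 1/s^2].

F(s) = -1/(5*s) - 1/(4*s^2)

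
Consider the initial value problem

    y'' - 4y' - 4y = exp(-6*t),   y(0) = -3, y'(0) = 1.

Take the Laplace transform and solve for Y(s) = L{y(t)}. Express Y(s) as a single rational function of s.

Y(s) = (-3*s^2 - 5*s + 79)/(s^3 + 2*s^2 - 28*s - 24)

Laplace-transform each side.
The derivative rules (L{y''} = s^2 Y - s·y(0) - y'(0) and L{y'} = sY - y(0), with y(0) = -3, y'(0) = 1) turn the left side into (s^2 - 4*s - 4)Y - (-3*s + 13).
The right side is L{exp(-6*t)} = 1/(s + 6).
So (s^2 - 4*s - 4)Y = 1/(s + 6) + (-3*s + 13).
Solve for Y(s) and write it as one ratio of polynomials.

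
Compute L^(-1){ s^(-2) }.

t

Since L{t} = 1!/s^2 = 1/s^2, the inverse is t.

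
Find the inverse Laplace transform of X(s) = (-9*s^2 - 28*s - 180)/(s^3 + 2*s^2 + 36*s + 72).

Factor the denominator: s^3 + 2*s^2 + 36*s + 72 = (s + 2)*(s^2 + 36).
Partial fraction decomposition gives [-4/(s + 2)] + [-5*s/(s^2 + 36)] + [-18/(s^2 + 36)].
Invert each term: -4/(s + 2) ↔ -4e^(-2t); -5·s/(s^2 + 36) ↔ -5cos(6t); -3·6/(s^2 + 36) ↔ -3sin(6t).

-3*sin(6*t) - 5*cos(6*t) - 4*exp(-2*t)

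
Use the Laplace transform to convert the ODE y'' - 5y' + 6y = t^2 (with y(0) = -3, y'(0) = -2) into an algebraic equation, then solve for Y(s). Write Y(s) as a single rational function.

Laplace-transform each side.
The derivative rules (L{y''} = s^2 Y - s·y(0) - y'(0) and L{y'} = sY - y(0), with y(0) = -3, y'(0) = -2) turn the left side into (s^2 - 5*s + 6)Y - (-3*s + 13).
The right side is L{t^2} = 2/s^3.
So (s^2 - 5*s + 6)Y = 2/s^3 + (-3*s + 13).
Isolate Y and clear denominators.

Y(s) = (-3*s^4 + 13*s^3 + 2)/(s^5 - 5*s^4 + 6*s^3)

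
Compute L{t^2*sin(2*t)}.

4*(3*s^2 - 4)/(s^2 + 4)^3

L{sin(2t)} = 2/(s^2 + 4).
Then apply L{t^2·g(t)} = (-1)^2 d^2/ds^2[G(s)] with G(s) = 2/(s^2 + 4):
differentiating 2 times and applying the sign gives 4*(3*s^2 - 4)/(s^2 + 4)^3.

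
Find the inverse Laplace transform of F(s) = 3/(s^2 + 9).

sin(3*t)

Since L{sin(3t)} = 3/(s^2 + 9), the inverse is sin(3*t).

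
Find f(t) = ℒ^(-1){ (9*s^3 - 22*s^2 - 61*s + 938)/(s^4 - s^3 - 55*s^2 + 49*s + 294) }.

f(t) = 5*exp(7*t) - 4*exp(3*t) + 4*exp(-2*t) + 4*exp(-7*t)

Factor the denominator: s^4 - s^3 - 55*s^2 + 49*s + 294 = (s - 7)*(s - 3)*(s + 2)*(s + 7).
Partial fraction decomposition gives [4/(s + 7)] + [4/(s + 2)] + [-4/(s - 3)] + [5/(s - 7)].
Invert each term: 4/(s + 7) ↔ 4e^(-7t); 4/(s + 2) ↔ 4e^(-2t); -4/(s - 3) ↔ -4e^(3t); 5/(s - 7) ↔ 5e^(7t).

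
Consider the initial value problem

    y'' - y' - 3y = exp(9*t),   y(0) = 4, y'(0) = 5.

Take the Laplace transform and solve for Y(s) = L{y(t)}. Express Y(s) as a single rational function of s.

Y(s) = (4*s^2 - 35*s - 8)/(s^3 - 10*s^2 + 6*s + 27)

Laplace-transform each side.
With L{y''} = s^2 Y - s·y(0) - y'(0) and L{y'} = sY - y(0), with y(0) = 4, y'(0) = 5: the LHS transforms to (s^2 - s - 3)Y - (4*s + 1).
The right side is L{exp(9*t)} = 1/(s - 9).
So (s^2 - s - 3)Y = 1/(s - 9) + (4*s + 1).
Isolate Y and clear denominators.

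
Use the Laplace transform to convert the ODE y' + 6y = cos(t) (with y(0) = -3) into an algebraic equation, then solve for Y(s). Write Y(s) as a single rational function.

Apply the Laplace transform to the equation.
Using L{y'} = sY - y(0) = sY - (-3), the left side becomes (s + 6)Y - (-3).
The right side is L{cos(t)} = s/(s^2 + 1).
So (s + 6)Y = s/(s^2 + 1) + (-3).
Solve for Y(s) and write it as one ratio of polynomials.

Y(s) = (-3*s^2 + s - 3)/(s^3 + 6*s^2 + s + 6)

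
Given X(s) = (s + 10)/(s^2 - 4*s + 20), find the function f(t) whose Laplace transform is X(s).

f(t) = 3*exp(2*t)*sin(4*t) + exp(2*t)*cos(4*t)

Complete the square in the denominator: s^2 - 4*s + 20 = (s - 2)^2 + 4^2.
Split the numerator to match: s + 10 = 1·(s - 2) + 3·4.
Invert each term: 1·(s - 2)/((s - 2)^2 + 16) ↔ e^(2t)cos(4t); 3·4/((s - 2)^2 + 16) ↔ 3e^(2t)sin(4t).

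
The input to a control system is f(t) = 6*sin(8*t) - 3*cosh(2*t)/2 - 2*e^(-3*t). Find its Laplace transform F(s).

F(s) = -3*s/(2*(s^2 - 4)) + 48/(s^2 + 64) - 2/(s + 3)

Apply the Laplace transform termwise.
(-3/2)·[L{cosh(2t)} = s/(s^2 - 4)]; (6)·[L{sin(8t)} = 8/(s^2 + 64)]; (-2)·[L{e^(-3t)} = 1/(s + 3)].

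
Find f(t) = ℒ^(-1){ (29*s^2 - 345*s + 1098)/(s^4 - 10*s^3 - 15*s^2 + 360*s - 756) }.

Factor the denominator: s^4 - 10*s^3 - 15*s^2 + 360*s - 756 = (s - 7)*(s - 6)*(s - 3)*(s + 6).
Partial fraction decomposition gives [3/(s - 3)] + [-2/(s - 6)] + [-3/(s + 6)] + [2/(s - 7)].
Invert each term: 3/(s - 3) ↔ 3e^(3t); -2/(s - 6) ↔ -2e^(6t); -3/(s + 6) ↔ -3e^(-6t); 2/(s - 7) ↔ 2e^(7t).

f(t) = 2*exp(7*t) - 2*exp(6*t) + 3*exp(3*t) - 3*exp(-6*t)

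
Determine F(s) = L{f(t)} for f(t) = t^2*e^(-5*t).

F(s) = 2/(s + 5)^3

L{e^(-5t)} = 1/(s + 5).
Then apply L{t^2·g(t)} = (-1)^2 d^2/ds^2[G(s)] with G(s) = 1/(s + 5):
differentiating 2 times and applying the sign gives 2/(s + 5)^3.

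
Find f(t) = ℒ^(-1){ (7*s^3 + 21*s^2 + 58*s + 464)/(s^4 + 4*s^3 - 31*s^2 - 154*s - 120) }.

f(t) = 4*exp(6*t) - 5*exp(-t) + 4*exp(-4*t) + 4*exp(-5*t)

Factor the denominator: s^4 + 4*s^3 - 31*s^2 - 154*s - 120 = (s - 6)*(s + 1)*(s + 4)*(s + 5).
Partial fraction decomposition gives [4/(s + 4)] + [4/(s - 6)] + [-5/(s + 1)] + [4/(s + 5)].
Invert each term: 4/(s + 4) ↔ 4e^(-4t); 4/(s - 6) ↔ 4e^(6t); -5/(s + 1) ↔ -5e^(-t); 4/(s + 5) ↔ 4e^(-5t).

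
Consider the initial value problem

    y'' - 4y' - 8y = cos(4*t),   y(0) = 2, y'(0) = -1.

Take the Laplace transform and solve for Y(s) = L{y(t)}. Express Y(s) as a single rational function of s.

Y(s) = (2*s^3 - 9*s^2 + 33*s - 144)/(s^4 - 4*s^3 + 8*s^2 - 64*s - 128)

Apply the Laplace transform to the equation.
With L{y''} = s^2 Y - s·y(0) - y'(0) and L{y'} = sY - y(0), with y(0) = 2, y'(0) = -1: the LHS transforms to (s^2 - 4*s - 8)Y - (2*s - 9).
The right side is L{cos(4*t)} = s/(s^2 + 16).
So (s^2 - 4*s - 8)Y = s/(s^2 + 16) + (2*s - 9).
Isolate Y and clear denominators.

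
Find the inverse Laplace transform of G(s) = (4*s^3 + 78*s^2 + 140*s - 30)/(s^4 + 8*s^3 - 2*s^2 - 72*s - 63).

Factor the denominator: s^4 + 8*s^3 - 2*s^2 - 72*s - 63 = (s - 3)*(s + 1)*(s + 3)*(s + 7).
Partial fraction decomposition gives [5/(s - 3)] + [2/(s + 1)] + [-6/(s + 7)] + [3/(s + 3)].
Invert each term: 5/(s - 3) ↔ 5e^(3t); 2/(s + 1) ↔ 2e^(-t); -6/(s + 7) ↔ -6e^(-7t); 3/(s + 3) ↔ 3e^(-3t).

5*exp(3*t) + 2*exp(-t) + 3*exp(-3*t) - 6*exp(-7*t)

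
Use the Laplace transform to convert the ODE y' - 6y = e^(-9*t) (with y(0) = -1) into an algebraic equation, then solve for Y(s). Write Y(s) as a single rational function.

Y(s) = (-s - 8)/(s^2 + 3*s - 54)

Apply the Laplace transform to the equation.
With L{y'} = sY - y(0) = sY - (-1): the LHS transforms to (s - 6)Y - (-1).
The right side is L{e^(-9*t)} = 1/(s + 9).
So (s - 6)Y = 1/(s + 9) + (-1).
Isolate Y and clear denominators.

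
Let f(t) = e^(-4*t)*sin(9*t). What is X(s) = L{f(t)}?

L{sin(9t)} = 9/(s^2 + 81).
By the first shifting theorem, multiplying by e^(-4t) replaces s with s + 4.

X(s) = 9/((s + 4)^2 + 81)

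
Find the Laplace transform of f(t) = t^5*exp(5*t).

L{t^5} = 5!/s^6 = 120/s^6.
By the first shifting theorem, multiplying by e^(5t) replaces s with s - 5.

120/(s - 5)^6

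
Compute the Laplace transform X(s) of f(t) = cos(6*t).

X(s) = s/(s^2 + 36)

L{cos(6t)} = s/(s^2 + 36).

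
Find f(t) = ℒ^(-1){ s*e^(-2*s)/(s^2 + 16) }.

The factor e^(-2s) signals a time shift by c = 2 (second shifting theorem).
L{cos(4t)} = s/(s^2 + 16), so L^-1{s/(s^2 + 16)} = cos(4*t).
Hence the inverse is u(t - 2) times that function evaluated at t - 2.

f(t) = Heaviside(t - 2)*(cos(4*t - 8))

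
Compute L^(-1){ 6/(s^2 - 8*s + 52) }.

Rewrite the denominator: s^2 - 8*s + 52 = (s - 4)^2 + 36.
The form in (s - 4) signals a first-shifting-theorem factor e^(4t).
Since L{sin(6t)} = 6/(s^2 + 36), the inverse is e^(4*t)*sin(6*t).

exp(4*t)*sin(6*t)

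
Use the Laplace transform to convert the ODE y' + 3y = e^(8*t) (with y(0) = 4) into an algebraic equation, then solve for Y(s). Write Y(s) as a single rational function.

Y(s) = (4*s - 31)/(s^2 - 5*s - 24)

Transform both sides with L{·}.
Using L{y'} = sY - y(0) = sY - 4, the left side becomes (s + 3)Y - (4).
The right side is L{e^(8*t)} = 1/(s - 8).
So (s + 3)Y = 1/(s - 8) + (4).
Solve for Y(s) and write it as one ratio of polynomials.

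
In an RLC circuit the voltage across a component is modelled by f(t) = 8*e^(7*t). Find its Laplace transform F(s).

F(s) = 8/(s - 7)

L{8} = 8/s.
By the first shifting theorem, multiplying by e^(7t) replaces s with s - 7.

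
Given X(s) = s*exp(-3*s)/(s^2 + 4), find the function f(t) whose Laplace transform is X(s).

The factor e^(-3s) signals a time shift by c = 3 (second shifting theorem).
L{cos(2t)} = s/(s^2 + 4), so L^-1{s/(s^2 + 4)} = cos(2*t).
Hence the inverse is u(t - 3) times that function evaluated at t - 3.

f(t) = Heaviside(t - 3)*(cos(2*t - 6))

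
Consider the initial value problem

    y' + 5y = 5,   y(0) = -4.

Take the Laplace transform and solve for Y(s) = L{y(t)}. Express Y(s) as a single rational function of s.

Y(s) = (-4*s + 5)/(s^2 + 5*s)

Take the Laplace transform of both sides.
With L{y'} = sY - y(0) = sY - (-4): the LHS transforms to (s + 5)Y - (-4).
The right side is L{5} = 5/s.
So (s + 5)Y = 5/s + (-4).
Solve for Y(s) and write it as one ratio of polynomials.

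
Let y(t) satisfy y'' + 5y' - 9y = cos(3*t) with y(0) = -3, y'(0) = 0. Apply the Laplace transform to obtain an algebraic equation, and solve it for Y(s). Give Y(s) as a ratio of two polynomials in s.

Take the Laplace transform of both sides.
The derivative rules (L{y''} = s^2 Y - s·y(0) - y'(0) and L{y'} = sY - y(0), with y(0) = -3, y'(0) = 0) turn the left side into (s^2 + 5*s - 9)Y - (-3*s - 15).
The right side is L{cos(3*t)} = s/(s^2 + 9).
So (s^2 + 5*s - 9)Y = s/(s^2 + 9) + (-3*s - 15).
Isolate Y and clear denominators.

Y(s) = (-3*s^3 - 15*s^2 - 26*s - 135)/(s^4 + 5*s^3 + 45*s - 81)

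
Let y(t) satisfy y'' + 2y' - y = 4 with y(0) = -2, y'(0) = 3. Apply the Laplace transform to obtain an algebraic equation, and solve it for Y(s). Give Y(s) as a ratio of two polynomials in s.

Y(s) = (-2*s^2 - s + 4)/(s^3 + 2*s^2 - s)

Apply the Laplace transform to the equation.
With L{y''} = s^2 Y - s·y(0) - y'(0) and L{y'} = sY - y(0), with y(0) = -2, y'(0) = 3: the LHS transforms to (s^2 + 2*s - 1)Y - (-2*s - 1).
The right side is L{4} = 4/s.
So (s^2 + 2*s - 1)Y = 4/s + (-2*s - 1).
Solve for Y(s) and write it as one ratio of polynomials.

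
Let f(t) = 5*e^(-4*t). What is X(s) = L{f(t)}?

L{5} = 5/s.
By the first shifting theorem, multiplying by e^(-4t) replaces s with s + 4.

X(s) = 5/(s + 4)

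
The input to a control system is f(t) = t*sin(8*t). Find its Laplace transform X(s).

L{sin(8t)} = 8/(s^2 + 64).
Then apply L{t·g(t)} = -d/ds[G(s)] with G(s) = 8/(s^2 + 64):
differentiating 1 time and applying the sign gives 16*s/(s^2 + 64)^2.

X(s) = 16*s/(s^2 + 64)^2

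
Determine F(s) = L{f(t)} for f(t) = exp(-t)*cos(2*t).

L{cos(2t)} = s/(s^2 + 4).
By the first shifting theorem, multiplying by e^(-t) replaces s with s + 1.

F(s) = (s + 1)/((s + 1)^2 + 4)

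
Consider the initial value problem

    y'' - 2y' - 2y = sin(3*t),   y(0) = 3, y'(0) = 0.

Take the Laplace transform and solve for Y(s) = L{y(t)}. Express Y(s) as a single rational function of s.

Apply the Laplace transform to the equation.
With L{y''} = s^2 Y - s·y(0) - y'(0) and L{y'} = sY - y(0), with y(0) = 3, y'(0) = 0: the LHS transforms to (s^2 - 2*s - 2)Y - (3*s - 6).
The right side is L{sin(3*t)} = 3/(s^2 + 9).
So (s^2 - 2*s - 2)Y = 3/(s^2 + 9) + (3*s - 6).
Isolate Y and clear denominators.

Y(s) = (3*s^3 - 6*s^2 + 27*s - 51)/(s^4 - 2*s^3 + 7*s^2 - 18*s - 18)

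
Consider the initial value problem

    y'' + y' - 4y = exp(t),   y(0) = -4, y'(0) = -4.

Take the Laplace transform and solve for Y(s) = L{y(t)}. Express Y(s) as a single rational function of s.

Transform both sides with L{·}.
The derivative rules (L{y''} = s^2 Y - s·y(0) - y'(0) and L{y'} = sY - y(0), with y(0) = -4, y'(0) = -4) turn the left side into (s^2 + s - 4)Y - (-4*s - 8).
The right side is L{exp(t)} = 1/(s - 1).
So (s^2 + s - 4)Y = 1/(s - 1) + (-4*s - 8).
Divide through and combine into a single rational function.

Y(s) = (-4*s^2 - 4*s + 9)/(s^3 - 5*s + 4)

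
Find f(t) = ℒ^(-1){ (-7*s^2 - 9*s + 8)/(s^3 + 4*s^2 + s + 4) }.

f(t) = 3*sin(t) - 3*cos(t) - 4*exp(-4*t)

Factor the denominator: s^3 + 4*s^2 + s + 4 = (s + 4)*(s^2 + 1).
Partial fraction decomposition gives [-4/(s + 4)] + [-3*s/(s^2 + 1)] + [3/(s^2 + 1)].
Invert each term: -4/(s + 4) ↔ -4e^(-4t); -3·s/(s^2 + 1) ↔ -3cos(t); 3·1/(s^2 + 1) ↔ 3sin(t).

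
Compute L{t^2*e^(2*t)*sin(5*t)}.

10*(3*s^2 - 12*s - 13)/(s^2 - 4*s + 29)^3

L{sin(5t)} = 5/(s^2 + 25).
Multiplying by e^(2t) shifts s → s - 2, so L{e^(2*t)*sin(5*t)} = 5/((s - 2)^2 + 25).
Then apply L{t^2·g(t)} = (-1)^2 d^2/ds^2[G(s)] with G(s) = 5/((s - 2)^2 + 25):
differentiating 2 times and applying the sign gives 10*(3*s^2 - 12*s - 13)/(s^2 - 4*s + 29)^3.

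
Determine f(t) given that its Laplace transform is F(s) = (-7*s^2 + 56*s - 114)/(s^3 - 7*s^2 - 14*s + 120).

f(t) = -3*exp(6*t) + exp(5*t) - 5*exp(-4*t)

Factor the denominator: s^3 - 7*s^2 - 14*s + 120 = (s - 6)*(s - 5)*(s + 4).
Partial fraction decomposition gives [-5/(s + 4)] + [1/(s - 5)] + [-3/(s - 6)].
Invert each term: -5/(s + 4) ↔ -5e^(-4t); 1/(s - 5) ↔ e^(5t); -3/(s - 6) ↔ -3e^(6t).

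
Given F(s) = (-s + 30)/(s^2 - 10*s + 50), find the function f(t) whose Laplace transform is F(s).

f(t) = 5*exp(5*t)*sin(5*t) - exp(5*t)*cos(5*t)

Complete the square in the denominator: s^2 - 10*s + 50 = (s - 5)^2 + 5^2.
Split the numerator to match: -s + 30 = -1·(s - 5) + 5·5.
Invert each term: -1·(s - 5)/((s - 5)^2 + 25) ↔ -e^(5t)cos(5t); 5·5/((s - 5)^2 + 25) ↔ 5e^(5t)sin(5t).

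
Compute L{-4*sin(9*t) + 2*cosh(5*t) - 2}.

2*s/(s^2 - 25) - 36/(s^2 + 81) - 2/s

Apply the Laplace transform termwise.
(2)·[L{cosh(5t)} = s/(s^2 - 25)]; (-4)·[L{sin(9t)} = 9/(s^2 + 81)]; L{-2} = -2/s.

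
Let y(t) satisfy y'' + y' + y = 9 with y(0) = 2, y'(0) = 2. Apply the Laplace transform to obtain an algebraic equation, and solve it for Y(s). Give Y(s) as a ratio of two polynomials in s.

Laplace-transform each side.
Using L{y''} = s^2 Y - s·y(0) - y'(0) and L{y'} = sY - y(0), with y(0) = 2, y'(0) = 2, the left side becomes (s^2 + s + 1)Y - (2*s + 4).
The right side is L{9} = 9/s.
So (s^2 + s + 1)Y = 9/s + (2*s + 4).
Solve for Y(s) and write it as one ratio of polynomials.

Y(s) = (2*s^2 + 4*s + 9)/(s^3 + s^2 + s)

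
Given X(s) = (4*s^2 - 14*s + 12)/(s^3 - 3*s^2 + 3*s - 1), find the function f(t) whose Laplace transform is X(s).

Factor the denominator: s^3 - 3*s^2 + 3*s - 1 = (s - 1)^3.
Partial fraction decomposition gives [4/(s - 1)] + [-6/(s - 1)^2] + [2/(s - 1)^3].
Invert each term: 4/(s - 1) ↔ 4e^(t); -6/(s - 1)^2 ↔ -6t·e^(t); 2/(s - 1)^3 ↔ (1)t^2·e^(t).

f(t) = t^2*exp(t) - 6*t*exp(t) + 4*exp(t)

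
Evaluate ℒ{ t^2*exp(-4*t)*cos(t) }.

2*(s + 4)*(s^2 + 8*s + 13)/(s^2 + 8*s + 17)^3

L{cos(t)} = s/(s^2 + 1).
Multiplying by e^(-4t) shifts s → s + 4, so L{exp(-4*t)*cos(t)} = (s + 4)/((s + 4)^2 + 1).
Then apply L{t^2·g(t)} = (-1)^2 d^2/ds^2[H(s)] with H(s) = (s + 4)/((s + 4)^2 + 1):
differentiating 2 times and applying the sign gives 2*(s + 4)*(s^2 + 8*s + 13)/(s^2 + 8*s + 17)^3.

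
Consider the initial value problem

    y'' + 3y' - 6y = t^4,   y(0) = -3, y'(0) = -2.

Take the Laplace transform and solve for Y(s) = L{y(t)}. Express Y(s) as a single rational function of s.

Y(s) = (-3*s^6 - 11*s^5 + 24)/(s^7 + 3*s^6 - 6*s^5)

Apply the Laplace transform to the equation.
The derivative rules (L{y''} = s^2 Y - s·y(0) - y'(0) and L{y'} = sY - y(0), with y(0) = -3, y'(0) = -2) turn the left side into (s^2 + 3*s - 6)Y - (-3*s - 11).
The right side is L{t^4} = 24/s^5.
So (s^2 + 3*s - 6)Y = 24/s^5 + (-3*s - 11).
Divide through and combine into a single rational function.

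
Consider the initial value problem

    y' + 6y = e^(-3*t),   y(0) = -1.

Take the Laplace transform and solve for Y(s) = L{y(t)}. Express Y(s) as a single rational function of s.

Y(s) = (-s - 2)/(s^2 + 9*s + 18)

Apply the Laplace transform to the equation.
The derivative rules (L{y'} = sY - y(0) = sY - (-1)) turn the left side into (s + 6)Y - (-1).
The right side is L{e^(-3*t)} = 1/(s + 3).
So (s + 6)Y = 1/(s + 3) + (-1).
Solve for Y(s) and write it as one ratio of polynomials.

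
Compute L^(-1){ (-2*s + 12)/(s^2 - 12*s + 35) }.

Rewrite the denominator: s^2 - 12*s + 35 = (s - 6)^2 - 1.
The form in (s - 6) signals a first-shifting-theorem factor e^(6t).
Since L{cosh(t)} = s/(s^2 - 1), the inverse is e^(6*t)*cosh(t), scaled by -2.

-2*exp(6*t)*cosh(t)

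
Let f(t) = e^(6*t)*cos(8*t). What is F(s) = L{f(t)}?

L{cos(8t)} = s/(s^2 + 64).
By the first shifting theorem, multiplying by e^(6t) replaces s with s - 6.

F(s) = (s - 6)/((s - 6)^2 + 64)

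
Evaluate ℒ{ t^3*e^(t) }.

L{t^3} = 3!/s^4 = 6/s^4.
By the first shifting theorem, multiplying by e^(t) replaces s with s - 1.

6/(s - 1)^4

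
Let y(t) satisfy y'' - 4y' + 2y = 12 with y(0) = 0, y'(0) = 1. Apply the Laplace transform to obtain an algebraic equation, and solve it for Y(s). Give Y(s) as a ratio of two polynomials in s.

Transform both sides with L{·}.
With L{y''} = s^2 Y - s·y(0) - y'(0) and L{y'} = sY - y(0), with y(0) = 0, y'(0) = 1: the LHS transforms to (s^2 - 4*s + 2)Y - (1).
The right side is L{12} = 12/s.
So (s^2 - 4*s + 2)Y = 12/s + (1).
Solve for Y(s) and write it as one ratio of polynomials.

Y(s) = (s + 12)/(s^3 - 4*s^2 + 2*s)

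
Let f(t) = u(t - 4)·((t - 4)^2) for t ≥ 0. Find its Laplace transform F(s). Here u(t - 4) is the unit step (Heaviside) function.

By the second shifting theorem, L{u(t - c)·g(t - c)} = e^(-cs)·G(s) with c = 4 and G(s) = L{g(t)}.
L{t^2} = 2!/s^3 = 2/s^3.

F(s) = 2*exp(-4*s)/s^3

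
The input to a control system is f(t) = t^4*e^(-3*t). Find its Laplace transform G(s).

G(s) = 24/(s + 3)^5

L{t^4} = 4!/s^5 = 24/s^5.
By the first shifting theorem, multiplying by e^(-3t) replaces s with s + 3.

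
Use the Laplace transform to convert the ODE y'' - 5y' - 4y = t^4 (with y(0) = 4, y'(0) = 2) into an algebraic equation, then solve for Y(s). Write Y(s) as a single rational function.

Laplace-transform each side.
With L{y''} = s^2 Y - s·y(0) - y'(0) and L{y'} = sY - y(0), with y(0) = 4, y'(0) = 2: the LHS transforms to (s^2 - 5*s - 4)Y - (4*s - 18).
The right side is L{t^4} = 24/s^5.
So (s^2 - 5*s - 4)Y = 24/s^5 + (4*s - 18).
Isolate Y and clear denominators.

Y(s) = (4*s^6 - 18*s^5 + 24)/(s^7 - 5*s^6 - 4*s^5)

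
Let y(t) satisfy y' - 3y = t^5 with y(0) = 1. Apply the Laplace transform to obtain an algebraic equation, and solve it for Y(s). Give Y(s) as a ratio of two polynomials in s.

Y(s) = (s^6 + 120)/(s^7 - 3*s^6)

Laplace-transform each side.
With L{y'} = sY - y(0) = sY - 1: the LHS transforms to (s - 3)Y - (1).
The right side is L{t^5} = 120/s^6.
So (s - 3)Y = 120/s^6 + (1).
Solve for Y(s) and write it as one ratio of polynomials.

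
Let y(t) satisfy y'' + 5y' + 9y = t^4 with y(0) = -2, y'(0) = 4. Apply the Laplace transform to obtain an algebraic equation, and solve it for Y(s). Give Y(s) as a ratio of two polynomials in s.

Apply the Laplace transform to the equation.
The derivative rules (L{y''} = s^2 Y - s·y(0) - y'(0) and L{y'} = sY - y(0), with y(0) = -2, y'(0) = 4) turn the left side into (s^2 + 5*s + 9)Y - (-2*s - 6).
The right side is L{t^4} = 24/s^5.
So (s^2 + 5*s + 9)Y = 24/s^5 + (-2*s - 6).
Isolate Y and clear denominators.

Y(s) = (-2*s^6 - 6*s^5 + 24)/(s^7 + 5*s^6 + 9*s^5)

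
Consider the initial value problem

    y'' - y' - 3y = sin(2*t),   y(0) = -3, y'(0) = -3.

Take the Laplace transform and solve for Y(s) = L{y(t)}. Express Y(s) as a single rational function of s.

Y(s) = (-3*s^3 - 12*s + 2)/(s^4 - s^3 + s^2 - 4*s - 12)

Laplace-transform each side.
The derivative rules (L{y''} = s^2 Y - s·y(0) - y'(0) and L{y'} = sY - y(0), with y(0) = -3, y'(0) = -3) turn the left side into (s^2 - s - 3)Y - (-3*s).
The right side is L{sin(2*t)} = 2/(s^2 + 4).
So (s^2 - s - 3)Y = 2/(s^2 + 4) + (-3*s).
Divide through and combine into a single rational function.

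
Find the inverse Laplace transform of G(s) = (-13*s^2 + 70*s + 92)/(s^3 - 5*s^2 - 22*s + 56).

-exp(7*t) - 6*exp(2*t) - 6*exp(-4*t)

Factor the denominator: s^3 - 5*s^2 - 22*s + 56 = (s - 7)*(s - 2)*(s + 4).
Partial fraction decomposition gives [-6/(s - 2)] + [-6/(s + 4)] + [-1/(s - 7)].
Invert each term: -6/(s - 2) ↔ -6e^(2t); -6/(s + 4) ↔ -6e^(-4t); -1/(s - 7) ↔ -e^(7t).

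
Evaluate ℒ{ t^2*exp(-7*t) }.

2/(s + 7)^3

L{e^(-7t)} = 1/(s + 7).
Then apply L{t^2·g(t)} = (-1)^2 d^2/ds^2[G(s)] with G(s) = 1/(s + 7):
differentiating 2 times and applying the sign gives 2/(s + 7)^3.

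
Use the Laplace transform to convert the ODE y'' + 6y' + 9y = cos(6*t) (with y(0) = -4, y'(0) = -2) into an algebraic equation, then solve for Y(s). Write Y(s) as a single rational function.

Y(s) = (-4*s^3 - 26*s^2 - 143*s - 936)/(s^4 + 6*s^3 + 45*s^2 + 216*s + 324)

Apply the Laplace transform to the equation.
With L{y''} = s^2 Y - s·y(0) - y'(0) and L{y'} = sY - y(0), with y(0) = -4, y'(0) = -2: the LHS transforms to (s^2 + 6*s + 9)Y - (-4*s - 26).
The right side is L{cos(6*t)} = s/(s^2 + 36).
So (s^2 + 6*s + 9)Y = s/(s^2 + 36) + (-4*s - 26).
Divide through and combine into a single rational function.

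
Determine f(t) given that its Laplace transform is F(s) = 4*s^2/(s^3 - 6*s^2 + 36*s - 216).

f(t) = 2*exp(6*t) + 2*sin(6*t) + 2*cos(6*t)

Factor the denominator: s^3 - 6*s^2 + 36*s - 216 = (s - 6)*(s^2 + 36).
Partial fraction decomposition gives [2/(s - 6)] + [2*s/(s^2 + 36)] + [12/(s^2 + 36)].
Invert each term: 2/(s - 6) ↔ 2e^(6t); 2·s/(s^2 + 36) ↔ 2cos(6t); 2·6/(s^2 + 36) ↔ 2sin(6t).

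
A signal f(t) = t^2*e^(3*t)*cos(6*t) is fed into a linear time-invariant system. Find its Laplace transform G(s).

G(s) = 2*(s - 3)*(s^2 - 6*s - 99)/(s^2 - 6*s + 45)^3

L{cos(6t)} = s/(s^2 + 36).
Multiplying by e^(3t) shifts s → s - 3, so L{e^(3*t)*cos(6*t)} = (s - 3)/((s - 3)^2 + 36).
Then apply L{t^2·g(t)} = (-1)^2 d^2/ds^2[H(s)] with H(s) = (s - 3)/((s - 3)^2 + 36):
differentiating 2 times and applying the sign gives 2*(s - 3)*(s^2 - 6*s - 99)/(s^2 - 6*s + 45)^3.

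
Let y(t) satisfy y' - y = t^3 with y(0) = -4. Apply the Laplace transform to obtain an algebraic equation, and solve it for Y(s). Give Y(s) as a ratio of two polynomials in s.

Y(s) = (-4*s^4 + 6)/(s^5 - s^4)

Apply the Laplace transform to the equation.
With L{y'} = sY - y(0) = sY - (-4): the LHS transforms to (s - 1)Y - (-4).
The right side is L{t^3} = 6/s^4.
So (s - 1)Y = 6/s^4 + (-4).
Divide through and combine into a single rational function.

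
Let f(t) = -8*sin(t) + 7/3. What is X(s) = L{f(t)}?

Apply the Laplace transform termwise.
L{7/3} = (7/3)/s; (-8)·[L{sin(t)} = 1/(s^2 + 1)].

X(s) = -8/(s^2 + 1) + 7/(3*s)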